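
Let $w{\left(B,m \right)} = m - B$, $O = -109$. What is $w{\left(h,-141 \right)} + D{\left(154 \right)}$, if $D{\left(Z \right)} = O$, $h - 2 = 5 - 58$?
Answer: $-199$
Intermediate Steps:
$h = -51$ ($h = 2 + \left(5 - 58\right) = 2 - 53 = -51$)
$D{\left(Z \right)} = -109$
$w{\left(h,-141 \right)} + D{\left(154 \right)} = \left(-141 - -51\right) - 109 = \left(-141 + 51\right) - 109 = -90 - 109 = -199$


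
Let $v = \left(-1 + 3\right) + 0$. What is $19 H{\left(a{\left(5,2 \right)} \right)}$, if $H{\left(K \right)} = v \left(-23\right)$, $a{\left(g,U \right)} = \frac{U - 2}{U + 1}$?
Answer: $-874$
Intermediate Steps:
$v = 2$ ($v = 2 + 0 = 2$)
$a{\left(g,U \right)} = \frac{-2 + U}{1 + U}$
$H{\left(K \right)} = -46$ ($H{\left(K \right)} = 2 \left(-23\right) = -46$)
$19 H{\left(a{\left(5,2 \right)} \right)} = 19 \left(-46\right) = -874$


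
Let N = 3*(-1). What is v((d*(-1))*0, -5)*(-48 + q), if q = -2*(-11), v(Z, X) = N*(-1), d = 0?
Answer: -78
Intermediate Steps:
N = -3
v(Z, X) = 3 (v(Z, X) = -3*(-1) = 3)
q = 22
v((d*(-1))*0, -5)*(-48 + q) = 3*(-48 + 22) = 3*(-26) = -78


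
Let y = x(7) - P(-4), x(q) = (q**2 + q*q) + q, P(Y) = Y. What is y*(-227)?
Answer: -24743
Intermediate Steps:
x(q) = q + 2*q**2 (x(q) = (q**2 + q**2) + q = 2*q**2 + q = q + 2*q**2)
y = 109 (y = 7*(1 + 2*7) - 1*(-4) = 7*(1 + 14) + 4 = 7*15 + 4 = 105 + 4 = 109)
y*(-227) = 109*(-227) = -24743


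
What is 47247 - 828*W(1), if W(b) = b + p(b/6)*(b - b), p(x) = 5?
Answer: 46419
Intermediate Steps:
W(b) = b (W(b) = b + 5*(b - b) = b + 5*0 = b + 0 = b)
47247 - 828*W(1) = 47247 - 828 = 46419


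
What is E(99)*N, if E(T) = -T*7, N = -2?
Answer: 1386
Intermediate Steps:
E(T) = -7*T
E(99)*N = -7*99*(-2) = -693*(-2) = 1386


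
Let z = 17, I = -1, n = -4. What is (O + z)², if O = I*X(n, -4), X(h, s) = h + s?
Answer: 625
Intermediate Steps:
O = 8 (O = -(-4 - 4) = -1*(-8) = 8)
(O + z)² = (8 + 17)² = 25² = 625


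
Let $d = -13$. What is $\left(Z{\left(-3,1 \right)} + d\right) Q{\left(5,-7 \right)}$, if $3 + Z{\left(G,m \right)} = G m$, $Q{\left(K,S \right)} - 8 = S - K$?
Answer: $76$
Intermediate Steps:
$Q{\left(K,S \right)} = 8 + S - K$ ($Q{\left(K,S \right)} = 8 - \left(K - S\right) = 8 + S - K$)
$Z{\left(G,m \right)} = -3 + G m$
$\left(Z{\left(-3,1 \right)} + d\right) Q{\left(5,-7 \right)} = \left(\left(-3 - 3\right) - 13\right) \left(8 - 7 - 5\right) = \left(-6 - 13\right) \left(-4\right) = \left(-19\right) \left(-4\right) = 76$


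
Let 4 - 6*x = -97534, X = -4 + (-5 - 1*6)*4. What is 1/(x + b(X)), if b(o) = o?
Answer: 3/48625 ≈ 6.1697e-5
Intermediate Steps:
X = -48 (X = -4 + (-5 - 6)*4 = -4 - 11*4 = -4 - 44 = -48)
x = 48769/3 (x = ⅔ - ⅙*(-97534) = ⅔ + 48767/3 = 48769/3 ≈ 16256.)
1/(x + b(X)) = 1/(48769/3 - 48) = 1/(48625/3) = 3/48625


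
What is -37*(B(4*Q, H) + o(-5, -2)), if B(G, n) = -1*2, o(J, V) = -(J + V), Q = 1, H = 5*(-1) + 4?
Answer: -185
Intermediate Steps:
H = -1 (H = -5 + 4 = -1)
o(J, V) = -J - V
B(G, n) = -2
-37*(B(4*Q, H) + o(-5, -2)) = -37*(-2 + (-1*(-5) - 1*(-2))) = -37*(-2 + (5 + 2)) = -37*(-2 + 7) = -37*5 = -185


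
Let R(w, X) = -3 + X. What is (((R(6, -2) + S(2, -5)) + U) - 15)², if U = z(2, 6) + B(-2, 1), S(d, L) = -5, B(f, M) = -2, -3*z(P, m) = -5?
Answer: 5776/9 ≈ 641.78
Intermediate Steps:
z(P, m) = 5/3 (z(P, m) = -⅓*(-5) = 5/3)
U = -⅓ (U = 5/3 - 2 = -⅓ ≈ -0.33333)
(((R(6, -2) + S(2, -5)) + U) - 15)² = ((((-3 - 2) - 5) - ⅓) - 15)² = (((-5 - 5) - ⅓) - 15)² = ((-10 - ⅓) - 15)² = (-31/3 - 15)² = (-76/3)² = 5776/9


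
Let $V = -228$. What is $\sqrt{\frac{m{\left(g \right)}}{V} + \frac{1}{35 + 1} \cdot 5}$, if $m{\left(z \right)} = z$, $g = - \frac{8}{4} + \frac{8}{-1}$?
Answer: $\frac{5 \sqrt{95}}{114} \approx 0.42749$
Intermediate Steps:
$g = -10$ ($g = \left(-8\right) \frac{1}{4} + 8 \left(-1\right) = -2 - 8 = -10$)
$\sqrt{\frac{m{\left(g \right)}}{V} + \frac{1}{35 + 1} \cdot 5} = \sqrt{- \frac{10}{-228} + \frac{1}{35 + 1} \cdot 5} = \sqrt{\left(-10\right) \left(- \frac{1}{228}\right) + \frac{1}{36} \cdot 5} = \sqrt{\frac{5}{114} + \frac{1}{36} \cdot 5} = \sqrt{\frac{5}{114} + \frac{5}{36}} = \sqrt{\frac{125}{684}} = \frac{5 \sqrt{95}}{114}$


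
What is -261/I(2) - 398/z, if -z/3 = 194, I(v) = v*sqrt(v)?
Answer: 199/291 - 261*sqrt(2)/4 ≈ -91.594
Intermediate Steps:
I(v) = v**(3/2)
z = -582 (z = -3*194 = -582)
-261/I(2) - 398/z = -261*sqrt(2)/4 - 398/(-582) = -261*sqrt(2)/4 - 398*(-1/582) = -261*sqrt(2)/4 + 199/291 = 199/291 - 261*sqrt(2)/4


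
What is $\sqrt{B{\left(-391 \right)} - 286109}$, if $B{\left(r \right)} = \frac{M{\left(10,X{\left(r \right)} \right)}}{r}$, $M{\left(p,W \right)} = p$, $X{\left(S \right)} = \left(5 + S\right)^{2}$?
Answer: $\frac{i \sqrt{43740633939}}{391} \approx 534.89 i$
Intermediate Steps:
$B{\left(r \right)} = \frac{10}{r}$
$\sqrt{B{\left(-391 \right)} - 286109} = \sqrt{\frac{10}{-391} - 286109} = \sqrt{10 \left(- \frac{1}{391}\right) - 286109} = \sqrt{- \frac{10}{391} - 286109} = \sqrt{- \frac{111868629}{391}} = \frac{i \sqrt{43740633939}}{391}$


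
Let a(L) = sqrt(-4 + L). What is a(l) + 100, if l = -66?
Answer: 100 + I*sqrt(70) ≈ 100.0 + 8.3666*I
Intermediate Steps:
a(l) + 100 = sqrt(-4 - 66) + 100 = sqrt(-70) + 100 = I*sqrt(70) + 100 = 100 + I*sqrt(70)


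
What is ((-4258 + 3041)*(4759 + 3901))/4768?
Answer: -2634805/1192 ≈ -2210.4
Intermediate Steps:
((-4258 + 3041)*(4759 + 3901))/4768 = -1217*8660*(1/4768) = -10539220*1/4768 = -2634805/1192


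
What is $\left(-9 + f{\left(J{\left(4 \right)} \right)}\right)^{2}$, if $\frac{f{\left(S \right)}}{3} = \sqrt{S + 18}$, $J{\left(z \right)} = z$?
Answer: $279 - 54 \sqrt{22} \approx 25.718$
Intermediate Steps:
$f{\left(S \right)} = 3 \sqrt{18 + S}$ ($f{\left(S \right)} = 3 \sqrt{S + 18} = 3 \sqrt{18 + S}$)
$\left(-9 + f{\left(J{\left(4 \right)} \right)}\right)^{2} = \left(-9 + 3 \sqrt{18 + 4}\right)^{2} = \left(-9 + 3 \sqrt{22}\right)^{2}$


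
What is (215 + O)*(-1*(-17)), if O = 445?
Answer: 11220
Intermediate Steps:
(215 + O)*(-1*(-17)) = (215 + 445)*(-1*(-17)) = 660*17 = 11220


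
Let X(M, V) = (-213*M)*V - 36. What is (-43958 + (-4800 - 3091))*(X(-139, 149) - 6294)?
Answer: -228400703937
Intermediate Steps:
X(M, V) = -36 - 213*M*V (X(M, V) = -213*M*V - 36 = -36 - 213*M*V)
(-43958 + (-4800 - 3091))*(X(-139, 149) - 6294) = (-43958 + (-4800 - 3091))*((-36 - 213*(-139)*149) - 6294) = (-43958 - 7891)*((-36 + 4411443) - 6294) = -51849*(4411407 - 6294) = -51849*4405113 = -228400703937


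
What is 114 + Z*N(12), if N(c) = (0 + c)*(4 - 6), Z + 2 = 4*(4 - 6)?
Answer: 354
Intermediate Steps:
Z = -10 (Z = -2 + 4*(4 - 6) = -2 + 4*(-2) = -2 - 8 = -10)
N(c) = -2*c (N(c) = c*(-2) = -2*c)
114 + Z*N(12) = 114 - (-20)*12 = 114 - 10*(-24) = 114 + 240 = 354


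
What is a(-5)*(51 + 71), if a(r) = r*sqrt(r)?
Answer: -610*I*sqrt(5) ≈ -1364.0*I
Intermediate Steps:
a(r) = r**(3/2)
a(-5)*(51 + 71) = (-5)**(3/2)*(51 + 71) = -5*I*sqrt(5)*122 = -610*I*sqrt(5)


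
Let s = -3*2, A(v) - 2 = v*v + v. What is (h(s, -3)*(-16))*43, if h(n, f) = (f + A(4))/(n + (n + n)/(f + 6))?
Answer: 6536/5 ≈ 1307.2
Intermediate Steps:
A(v) = 2 + v + v**2 (A(v) = 2 + (v*v + v) = 2 + (v**2 + v) = 2 + (v + v**2) = 2 + v + v**2)
s = -6
h(n, f) = (22 + f)/(n + 2*n/(6 + f)) (h(n, f) = (f + (2 + 4 + 4**2))/(n + (n + n)/(f + 6)) = (f + (2 + 4 + 16))/(n + (2*n)/(6 + f)) = (f + 22)/(n + 2*n/(6 + f)) = (22 + f)/(n + 2*n/(6 + f)))
(h(s, -3)*(-16))*43 = (((132 + (-3)**2 + 28*(-3))/((-6)*(8 - 3)))*(-16))*43 = (-1/6*(132 + 9 - 84)/5*(-16))*43 = (-1/6*1/5*57*(-16))*43 = -19/10*(-16)*43 = (152/5)*43 = 6536/5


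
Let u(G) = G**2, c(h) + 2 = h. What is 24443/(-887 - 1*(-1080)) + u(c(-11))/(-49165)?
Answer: 1201707478/9488845 ≈ 126.64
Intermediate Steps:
c(h) = -2 + h
24443/(-887 - 1*(-1080)) + u(c(-11))/(-49165) = 24443/(-887 - 1*(-1080)) + (-2 - 11)**2/(-49165) = 24443/(-887 + 1080) + (-13)**2*(-1/49165) = 24443/193 + 169*(-1/49165) = 24443*(1/193) - 169/49165 = 24443/193 - 169/49165 = 1201707478/9488845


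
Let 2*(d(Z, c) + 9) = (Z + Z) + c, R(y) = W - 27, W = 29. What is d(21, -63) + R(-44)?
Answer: -35/2 ≈ -17.500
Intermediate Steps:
R(y) = 2 (R(y) = 29 - 27 = 2)
d(Z, c) = -9 + Z + c/2 (d(Z, c) = -9 + ((Z + Z) + c)/2 = -9 + (2*Z + c)/2 = -9 + (c + 2*Z)/2 = -9 + (Z + c/2) = -9 + Z + c/2)
d(21, -63) + R(-44) = (-9 + 21 + (1/2)*(-63)) + 2 = (-9 + 21 - 63/2) + 2 = -39/2 + 2 = -35/2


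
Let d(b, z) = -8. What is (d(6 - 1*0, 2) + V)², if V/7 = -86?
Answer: 372100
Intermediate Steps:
V = -602 (V = 7*(-86) = -602)
(d(6 - 1*0, 2) + V)² = (-8 - 602)² = (-610)² = 372100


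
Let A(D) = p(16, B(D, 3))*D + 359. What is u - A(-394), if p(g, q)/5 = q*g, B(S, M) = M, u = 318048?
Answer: 412249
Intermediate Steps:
p(g, q) = 5*g*q (p(g, q) = 5*(q*g) = 5*(g*q) = 5*g*q)
A(D) = 359 + 240*D (A(D) = (5*16*3)*D + 359 = 240*D + 359 = 359 + 240*D)
u - A(-394) = 318048 - (359 + 240*(-394)) = 318048 - (359 - 94560) = 318048 - 1*(-94201) = 318048 + 94201 = 412249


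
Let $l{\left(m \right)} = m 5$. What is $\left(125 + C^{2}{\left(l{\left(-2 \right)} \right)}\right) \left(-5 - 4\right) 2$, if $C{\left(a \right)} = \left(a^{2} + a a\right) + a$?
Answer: $-652050$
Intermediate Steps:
$l{\left(m \right)} = 5 m$
$C{\left(a \right)} = a + 2 a^{2}$ ($C{\left(a \right)} = \left(a^{2} + a^{2}\right) + a = 2 a^{2} + a = a + 2 a^{2}$)
$\left(125 + C^{2}{\left(l{\left(-2 \right)} \right)}\right) \left(-5 - 4\right) 2 = \left(125 + \left(5 \left(-2\right) \left(1 + 2 \cdot 5 \left(-2\right)\right)\right)^{2}\right) \left(-5 - 4\right) 2 = \left(125 + \left(- 10 \left(1 + 2 \left(-10\right)\right)\right)^{2}\right) \left(\left(-9\right) 2\right) = \left(125 + \left(- 10 \left(1 - 20\right)\right)^{2}\right) \left(-18\right) = \left(125 + \left(\left(-10\right) \left(-19\right)\right)^{2}\right) \left(-18\right) = \left(125 + 190^{2}\right) \left(-18\right) = \left(125 + 36100\right) \left(-18\right) = 36225 \left(-18\right) = -652050$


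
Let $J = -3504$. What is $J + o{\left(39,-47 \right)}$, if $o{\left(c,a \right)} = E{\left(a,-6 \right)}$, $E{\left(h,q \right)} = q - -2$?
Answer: $-3508$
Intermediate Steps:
$E{\left(h,q \right)} = 2 + q$ ($E{\left(h,q \right)} = q + 2 = 2 + q$)
$o{\left(c,a \right)} = -4$ ($o{\left(c,a \right)} = 2 - 6 = -4$)
$J + o{\left(39,-47 \right)} = -3504 - 4 = -3508$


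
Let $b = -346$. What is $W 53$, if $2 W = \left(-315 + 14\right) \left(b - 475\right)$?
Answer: $\frac{13097413}{2} \approx 6.5487 \cdot 10^{6}$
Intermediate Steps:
$W = \frac{247121}{2}$ ($W = \frac{\left(-315 + 14\right) \left(-346 - 475\right)}{2} = \frac{\left(-301\right) \left(-821\right)}{2} = \frac{1}{2} \cdot 247121 = \frac{247121}{2} \approx 1.2356 \cdot 10^{5}$)
$W 53 = \frac{247121}{2} \cdot 53 = \frac{13097413}{2}$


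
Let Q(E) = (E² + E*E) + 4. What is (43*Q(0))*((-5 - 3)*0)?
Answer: 0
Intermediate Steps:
Q(E) = 4 + 2*E² (Q(E) = (E² + E²) + 4 = 2*E² + 4 = 4 + 2*E²)
(43*Q(0))*((-5 - 3)*0) = (43*(4 + 2*0²))*((-5 - 3)*0) = (43*(4 + 2*0))*(-8*0) = (43*(4 + 0))*0 = (43*4)*0 = 172*0 = 0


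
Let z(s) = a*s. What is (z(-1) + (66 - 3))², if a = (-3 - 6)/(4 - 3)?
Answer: 5184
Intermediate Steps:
a = -9 (a = -9/1 = -9*1 = -9)
z(s) = -9*s
(z(-1) + (66 - 3))² = (-9*(-1) + (66 - 3))² = (9 + 63)² = 72² = 5184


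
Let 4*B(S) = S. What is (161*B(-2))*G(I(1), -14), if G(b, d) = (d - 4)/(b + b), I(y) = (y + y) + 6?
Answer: 1449/16 ≈ 90.563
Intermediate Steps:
I(y) = 6 + 2*y (I(y) = 2*y + 6 = 6 + 2*y)
G(b, d) = (-4 + d)/(2*b) (G(b, d) = (-4 + d)/((2*b)) = (-4 + d)*(1/(2*b)) = (-4 + d)/(2*b))
B(S) = S/4
(161*B(-2))*G(I(1), -14) = (161*((¼)*(-2)))*((-4 - 14)/(2*(6 + 2*1))) = (161*(-½))*((½)*(-18)/(6 + 2)) = -161*(-18)/(4*8) = -161/2*(-9/8) = 1449/16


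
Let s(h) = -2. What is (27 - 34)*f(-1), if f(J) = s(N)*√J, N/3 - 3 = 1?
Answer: 14*I ≈ 14.0*I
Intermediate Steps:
N = 12 (N = 9 + 3*1 = 9 + 3 = 12)
f(J) = -2*√J
(27 - 34)*f(-1) = (27 - 34)*(-2*I) = -(-14)*I = 14*I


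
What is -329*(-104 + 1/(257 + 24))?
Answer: 9614367/281 ≈ 34215.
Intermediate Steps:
-329*(-104 + 1/(257 + 24)) = -329*(-104 + 1/281) = -329*(-29223/281) = 9614367/281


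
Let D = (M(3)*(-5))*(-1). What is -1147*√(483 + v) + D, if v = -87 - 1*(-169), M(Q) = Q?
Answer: 15 - 1147*√565 ≈ -27249.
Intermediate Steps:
v = 82 (v = -87 + 169 = 82)
D = 15 (D = (3*(-5))*(-1) = -15*(-1) = 15)
-1147*√(483 + v) + D = -1147*√(483 + 82) + 15 = -1147*√565 + 15 = 15 - 1147*√565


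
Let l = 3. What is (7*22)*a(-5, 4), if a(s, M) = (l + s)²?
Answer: 616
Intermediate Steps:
a(s, M) = (3 + s)²
(7*22)*a(-5, 4) = (7*22)*(3 - 5)² = 154*(-2)² = 154*4 = 616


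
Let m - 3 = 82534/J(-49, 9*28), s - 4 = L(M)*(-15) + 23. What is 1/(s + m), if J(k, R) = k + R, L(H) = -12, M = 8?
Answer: 7/4316 ≈ 0.0016219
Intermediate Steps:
s = 207 (s = 4 + (-12*(-15) + 23) = 4 + (180 + 23) = 4 + 203 = 207)
J(k, R) = R + k
m = 2867/7 (m = 3 + 82534/(9*28 - 49) = 3 + 82534/(252 - 49) = 3 + 82534/203 = 3 + 82534*(1/203) = 3 + 2846/7 = 2867/7 ≈ 409.57)
1/(s + m) = 1/(207 + 2867/7) = 1/(4316/7) = 7/4316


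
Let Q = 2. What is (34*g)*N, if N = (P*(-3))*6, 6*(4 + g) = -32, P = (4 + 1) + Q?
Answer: 39984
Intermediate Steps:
P = 7 (P = (4 + 1) + 2 = 5 + 2 = 7)
g = -28/3 (g = -4 + (1/6)*(-32) = -4 - 16/3 = -28/3 ≈ -9.3333)
N = -126 (N = (7*(-3))*6 = -21*6 = -126)
(34*g)*N = (34*(-28/3))*(-126) = -952/3*(-126) = 39984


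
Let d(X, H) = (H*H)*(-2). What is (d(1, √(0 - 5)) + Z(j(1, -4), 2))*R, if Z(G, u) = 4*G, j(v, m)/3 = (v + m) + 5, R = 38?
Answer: 1292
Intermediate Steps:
j(v, m) = 15 + 3*m + 3*v (j(v, m) = 3*((v + m) + 5) = 3*((m + v) + 5) = 3*(5 + m + v) = 15 + 3*m + 3*v)
d(X, H) = -2*H² (d(X, H) = H²*(-2) = -2*H²)
(d(1, √(0 - 5)) + Z(j(1, -4), 2))*R = (-2*(√(0 - 5))² + 4*(15 + 3*(-4) + 3*1))*38 = (-2*(√(-5))² + 4*(15 - 12 + 3))*38 = (-2*(I*√5)² + 4*6)*38 = (-2*(-5) + 24)*38 = (10 + 24)*38 = 34*38 = 1292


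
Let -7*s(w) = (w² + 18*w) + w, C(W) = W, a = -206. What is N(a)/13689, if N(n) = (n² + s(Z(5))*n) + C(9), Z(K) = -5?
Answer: 40385/13689 ≈ 2.9502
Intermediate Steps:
s(w) = -19*w/7 - w²/7 (s(w) = -((w² + 18*w) + w)/7 = -(w² + 19*w)/7 = -19*w/7 - w²/7)
N(n) = 9 + n² + 10*n (N(n) = (n² + (-⅐*(-5)*(19 - 5))*n) + 9 = (n² + (-⅐*(-5)*14)*n) + 9 = (n² + 10*n) + 9 = 9 + n² + 10*n)
N(a)/13689 = (9 + (-206)² + 10*(-206))/13689 = (9 + 42436 - 2060)*(1/13689) = 40385*(1/13689) = 40385/13689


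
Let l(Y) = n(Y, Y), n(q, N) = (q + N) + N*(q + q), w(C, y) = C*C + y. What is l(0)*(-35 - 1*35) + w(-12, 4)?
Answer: 148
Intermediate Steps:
w(C, y) = y + C² (w(C, y) = C² + y = y + C²)
n(q, N) = N + q + 2*N*q (n(q, N) = (N + q) + N*(2*q) = (N + q) + 2*N*q = N + q + 2*N*q)
l(Y) = 2*Y + 2*Y² (l(Y) = Y + Y + 2*Y*Y = Y + Y + 2*Y² = 2*Y + 2*Y²)
l(0)*(-35 - 1*35) + w(-12, 4) = (2*0*(1 + 0))*(-35 - 1*35) + (4 + (-12)²) = (2*0*1)*(-35 - 35) + (4 + 144) = 0*(-70) + 148 = 0 + 148 = 148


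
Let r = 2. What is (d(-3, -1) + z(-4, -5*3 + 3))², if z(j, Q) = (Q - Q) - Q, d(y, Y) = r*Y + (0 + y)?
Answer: 49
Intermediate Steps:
d(y, Y) = y + 2*Y (d(y, Y) = 2*Y + (0 + y) = 2*Y + y = y + 2*Y)
z(j, Q) = -Q (z(j, Q) = 0 - Q = -Q)
(d(-3, -1) + z(-4, -5*3 + 3))² = ((-3 + 2*(-1)) - (-5*3 + 3))² = ((-3 - 2) - (-15 + 3))² = (-5 - 1*(-12))² = (-5 + 12)² = 7² = 49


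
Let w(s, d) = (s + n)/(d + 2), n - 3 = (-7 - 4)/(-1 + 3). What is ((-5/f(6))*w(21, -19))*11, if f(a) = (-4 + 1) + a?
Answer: 2035/102 ≈ 19.951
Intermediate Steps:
n = -5/2 (n = 3 + (-7 - 4)/(-1 + 3) = 3 - 11/2 = -5/2 ≈ -2.5000)
f(a) = -3 + a
w(s, d) = (-5/2 + s)/(2 + d) (w(s, d) = (s - 5/2)/(d + 2) = (-5/2 + s)/(2 + d))
((-5/f(6))*w(21, -19))*11 = ((-5/(-3 + 6))*((-5/2 + 21)/(2 - 19)))*11 = ((-5/3)*((37/2)/(-17)))*11 = ((-5*⅓)*(-1/17*37/2))*11 = -5/3*(-37/34)*11 = (185/102)*11 = 2035/102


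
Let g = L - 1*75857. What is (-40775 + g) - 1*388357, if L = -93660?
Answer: -598649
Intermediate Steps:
g = -169517 (g = -93660 - 1*75857 = -93660 - 75857 = -169517)
(-40775 + g) - 1*388357 = (-40775 - 169517) - 1*388357 = -210292 - 388357 = -598649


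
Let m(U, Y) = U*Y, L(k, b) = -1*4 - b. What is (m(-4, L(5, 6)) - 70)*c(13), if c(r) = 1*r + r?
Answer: -780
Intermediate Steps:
L(k, b) = -4 - b
c(r) = 2*r (c(r) = r + r = 2*r)
(m(-4, L(5, 6)) - 70)*c(13) = (-4*(-4 - 1*6) - 70)*(2*13) = (-4*(-4 - 6) - 70)*26 = (-4*(-10) - 70)*26 = (40 - 70)*26 = -30*26 = -780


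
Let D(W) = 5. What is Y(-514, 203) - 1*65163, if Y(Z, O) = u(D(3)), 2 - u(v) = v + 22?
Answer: -65188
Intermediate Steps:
u(v) = -20 - v (u(v) = 2 - (v + 22) = 2 - (22 + v) = 2 + (-22 - v) = -20 - v)
Y(Z, O) = -25 (Y(Z, O) = -20 - 1*5 = -20 - 5 = -25)
Y(-514, 203) - 1*65163 = -25 - 1*65163 = -25 - 65163 = -65188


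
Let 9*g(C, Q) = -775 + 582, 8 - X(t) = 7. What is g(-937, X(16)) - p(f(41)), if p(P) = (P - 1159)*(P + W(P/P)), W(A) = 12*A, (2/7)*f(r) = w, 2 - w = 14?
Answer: -324463/9 ≈ -36051.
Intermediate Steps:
X(t) = 1 (X(t) = 8 - 1*7 = 8 - 7 = 1)
w = -12 (w = 2 - 1*14 = 2 - 14 = -12)
f(r) = -42 (f(r) = (7/2)*(-12) = -42)
g(C, Q) = -193/9 (g(C, Q) = (-775 + 582)/9 = (⅑)*(-193) = -193/9)
p(P) = (-1159 + P)*(12 + P) (p(P) = (P - 1159)*(P + 12*(P/P)) = (-1159 + P)*(P + 12*1) = (-1159 + P)*(P + 12) = (-1159 + P)*(12 + P))
g(-937, X(16)) - p(f(41)) = -193/9 - (-13908 + (-42)² - 1147*(-42)) = -193/9 - (-13908 + 1764 + 48174) = -193/9 - 1*36030 = -193/9 - 36030 = -324463/9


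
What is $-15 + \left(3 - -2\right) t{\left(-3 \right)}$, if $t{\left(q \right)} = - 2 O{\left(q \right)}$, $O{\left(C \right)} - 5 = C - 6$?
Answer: $25$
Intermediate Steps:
$O{\left(C \right)} = -1 + C$ ($O{\left(C \right)} = 5 + \left(C - 6\right) = 5 + \left(-6 + C\right) = -1 + C$)
$t{\left(q \right)} = 2 - 2 q$ ($t{\left(q \right)} = - 2 \left(-1 + q\right) = 2 - 2 q$)
$-15 + \left(3 - -2\right) t{\left(-3 \right)} = -15 + \left(3 - -2\right) \left(2 - -6\right) = -15 + \left(3 + 2\right) \left(2 + 6\right) = -15 + 5 \cdot 8 = -15 + 40 = 25$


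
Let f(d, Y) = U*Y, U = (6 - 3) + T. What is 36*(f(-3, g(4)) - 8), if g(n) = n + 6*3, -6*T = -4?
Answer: 2616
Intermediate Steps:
T = ⅔ (T = -⅙*(-4) = ⅔ ≈ 0.66667)
U = 11/3 (U = (6 - 3) + ⅔ = 3 + ⅔ = 11/3 ≈ 3.6667)
g(n) = 18 + n (g(n) = n + 18 = 18 + n)
f(d, Y) = 11*Y/3
36*(f(-3, g(4)) - 8) = 36*(11*(18 + 4)/3 - 8) = 36*((11/3)*22 - 8) = 36*(242/3 - 8) = 36*(218/3) = 2616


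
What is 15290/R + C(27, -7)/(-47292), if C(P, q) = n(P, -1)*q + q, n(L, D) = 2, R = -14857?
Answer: -34418223/33457964 ≈ -1.0287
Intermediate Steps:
C(P, q) = 3*q (C(P, q) = 2*q + q = 3*q)
15290/R + C(27, -7)/(-47292) = 15290/(-14857) + (3*(-7))/(-47292) = 15290*(-1/14857) - 21*(-1/47292) = -15290/14857 + 1/2252 = -34418223/33457964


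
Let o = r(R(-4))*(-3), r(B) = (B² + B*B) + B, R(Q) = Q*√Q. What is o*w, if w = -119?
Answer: -45696 - 2856*I ≈ -45696.0 - 2856.0*I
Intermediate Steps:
R(Q) = Q^(3/2)
r(B) = B + 2*B² (r(B) = (B² + B²) + B = 2*B² + B = B + 2*B²)
o = 24*I*(1 - 16*I) (o = ((-4)^(3/2)*(1 + 2*(-4)^(3/2)))*(-3) = ((-8*I)*(1 + 2*(-8*I)))*(-3) = ((-8*I)*(1 - 16*I))*(-3) = -8*I*(1 - 16*I)*(-3) = 24*I*(1 - 16*I) ≈ 384.0 + 24.0*I)
o*w = (384 + 24*I)*(-119) = -45696 - 2856*I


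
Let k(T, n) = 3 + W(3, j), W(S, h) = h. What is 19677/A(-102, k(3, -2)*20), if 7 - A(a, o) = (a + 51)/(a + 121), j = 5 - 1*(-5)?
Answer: 373863/184 ≈ 2031.9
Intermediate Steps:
j = 10 (j = 5 + 5 = 10)
k(T, n) = 13 (k(T, n) = 3 + 10 = 13)
A(a, o) = 7 - (51 + a)/(121 + a) (A(a, o) = 7 - (a + 51)/(a + 121) = 7 - (51 + a)/(121 + a))
19677/A(-102, k(3, -2)*20) = 19677/((2*(398 + 3*(-102))/(121 - 102))) = 19677/((2*(398 - 306)/19)) = 19677/((2*(1/19)*92)) = 19677/(184/19) = 19677*(19/184) = 373863/184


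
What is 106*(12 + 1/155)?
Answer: 197266/155 ≈ 1272.7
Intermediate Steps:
106*(12 + 1/155) = 106*(1861/155) = 197266/155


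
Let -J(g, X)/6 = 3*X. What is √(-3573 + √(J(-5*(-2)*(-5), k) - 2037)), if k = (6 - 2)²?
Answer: √(-3573 + 5*I*√93) ≈ 0.4033 + 59.776*I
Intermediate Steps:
k = 16 (k = 4² = 16)
J(g, X) = -18*X
√(-3573 + √(J(-5*(-2)*(-5), k) - 2037)) = √(-3573 + √(-18*16 - 2037)) = √(-3573 + √(-288 - 2037)) = √(-3573 + √(-2325)) = √(-3573 + 5*I*√93)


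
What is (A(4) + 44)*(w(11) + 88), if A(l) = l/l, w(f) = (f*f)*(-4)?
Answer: -17820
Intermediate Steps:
w(f) = -4*f**2 (w(f) = f**2*(-4) = -4*f**2)
A(l) = 1
(A(4) + 44)*(w(11) + 88) = (1 + 44)*(-4*11**2 + 88) = 45*(-4*121 + 88) = 45*(-484 + 88) = 45*(-396) = -17820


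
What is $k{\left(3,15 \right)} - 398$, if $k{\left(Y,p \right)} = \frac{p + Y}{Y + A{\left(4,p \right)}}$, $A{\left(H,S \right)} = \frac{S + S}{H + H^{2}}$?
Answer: $-394$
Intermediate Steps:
$A{\left(H,S \right)} = \frac{2 S}{H + H^{2}}$
$k{\left(Y,p \right)} = \frac{Y + p}{Y + \frac{p}{10}}$ ($k{\left(Y,p \right)} = \frac{p + Y}{Y + \frac{2 p}{4 \left(1 + 4\right)}} = \frac{Y + p}{Y + 2 p \frac{1}{4} \cdot \frac{1}{5}} = \frac{Y + p}{Y + \frac{p}{10}}$)
$k{\left(3,15 \right)} - 398 = \frac{10 \left(3 + 15\right)}{15 + 10 \cdot 3} - 398 = 10 \frac{1}{15 + 30} \cdot 18 - 398 = 10 \cdot \frac{1}{45} \cdot 18 - 398 = 4 - 398 = -394$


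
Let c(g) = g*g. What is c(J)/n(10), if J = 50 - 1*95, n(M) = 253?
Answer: 2025/253 ≈ 8.0040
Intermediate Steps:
J = -45 (J = 50 - 95 = -45)
c(g) = g**2
c(J)/n(10) = (-45)**2/253 = 2025*(1/253) = 2025/253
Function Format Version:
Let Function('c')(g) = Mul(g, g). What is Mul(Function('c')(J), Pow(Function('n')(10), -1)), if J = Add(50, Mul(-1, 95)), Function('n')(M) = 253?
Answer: Rational(2025, 253) ≈ 8.0040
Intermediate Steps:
J = -45 (J = Add(50, -95) = -45)
Function('c')(g) = Pow(g, 2)
Mul(Function('c')(J), Pow(Function('n')(10), -1)) = Mul(Pow(-45, 2), Pow(253, -1)) = Mul(2025, Rational(1, 253)) = Rational(2025, 253)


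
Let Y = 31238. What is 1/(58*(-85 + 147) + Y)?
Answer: 1/34834 ≈ 2.8708e-5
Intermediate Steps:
1/(58*(-85 + 147) + Y) = 1/(58*(-85 + 147) + 31238) = 1/(58*62 + 31238) = 1/(3596 + 31238) = 1/34834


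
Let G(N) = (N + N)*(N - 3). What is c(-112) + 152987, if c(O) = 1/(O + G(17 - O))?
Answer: 4956166853/32396 ≈ 1.5299e+5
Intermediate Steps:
G(N) = 2*N*(-3 + N) (G(N) = (2*N)*(-3 + N) = 2*N*(-3 + N))
c(O) = 1/(O + 2*(14 - O)*(17 - O)) (c(O) = 1/(O + 2*(17 - O)*(-3 + (17 - O))) = 1/(O + 2*(17 - O)*(14 - O)) = 1/(O + 2*(14 - O)*(17 - O)))
c(-112) + 152987 = 1/(-112 + 2*(-17 - 112)*(-14 - 112)) + 152987 = 1/(-112 + 2*(-129)*(-126)) + 152987 = 1/(-112 + 32508) + 152987 = 1/32396 + 152987 = 4956166853/32396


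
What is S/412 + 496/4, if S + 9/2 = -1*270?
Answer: 101627/824 ≈ 123.33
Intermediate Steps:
S = -549/2 (S = -9/2 - 1*270 = -9/2 - 270 = -549/2 ≈ -274.50)
S/412 + 496/4 = -549/2/412 + 496/4 = -549/2*1/412 + 496*(¼) = -549/824 + 124 = 101627/824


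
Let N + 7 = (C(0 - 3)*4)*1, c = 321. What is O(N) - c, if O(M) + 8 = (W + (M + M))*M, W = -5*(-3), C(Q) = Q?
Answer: 108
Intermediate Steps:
W = 15
N = -19 (N = -7 + ((0 - 3)*4)*1 = -7 - 3*4*1 = -7 - 12*1 = -7 - 12 = -19)
O(M) = -8 + M*(15 + 2*M) (O(M) = -8 + (15 + (M + M))*M = -8 + (15 + 2*M)*M = -8 + M*(15 + 2*M))
O(N) - c = (-8 + 2*(-19)² + 15*(-19)) - 1*321 = (-8 + 2*361 - 285) - 321 = (-8 + 722 - 285) - 321 = 429 - 321 = 108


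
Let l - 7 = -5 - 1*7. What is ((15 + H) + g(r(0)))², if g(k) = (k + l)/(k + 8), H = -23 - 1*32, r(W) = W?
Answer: 105625/64 ≈ 1650.4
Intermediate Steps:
l = -5 (l = 7 + (-5 - 1*7) = 7 + (-5 - 7) = 7 - 12 = -5)
H = -55 (H = -23 - 32 = -55)
g(k) = (-5 + k)/(8 + k) (g(k) = (k - 5)/(k + 8) = (-5 + k)/(8 + k))
((15 + H) + g(r(0)))² = ((15 - 55) + (-5 + 0)/(8 + 0))² = (-40 - 5/8)² = (-325/8)² = 105625/64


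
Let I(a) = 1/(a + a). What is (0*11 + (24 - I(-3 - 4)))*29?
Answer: 9773/14 ≈ 698.07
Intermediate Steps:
I(a) = 1/(2*a)
(0*11 + (24 - I(-3 - 4)))*29 = (0*11 + (24 - 1/(2*(-3 - 4))))*29 = (0 + (24 - 1/(2*(-7))))*29 = (0 + (24 - (-1)/(2*7)))*29 = (0 + (24 - 1*(-1/14)))*29 = (0 + (24 + 1/14))*29 = (0 + 337/14)*29 = (337/14)*29 = 9773/14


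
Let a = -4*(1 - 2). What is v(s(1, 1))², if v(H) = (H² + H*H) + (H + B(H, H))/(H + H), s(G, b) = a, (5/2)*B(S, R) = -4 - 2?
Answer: 25921/25 ≈ 1036.8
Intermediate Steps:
B(S, R) = -12/5 (B(S, R) = 2*(-4 - 2)/5 = (⅖)*(-6) = -12/5)
a = 4 (a = -4*(-1) = 4)
s(G, b) = 4
v(H) = 2*H² + (-12/5 + H)/(2*H) (v(H) = (H² + H*H) + (H - 12/5)/(H + H) = (H² + H²) + (-12/5 + H)/((2*H)) = 2*H² + (-12/5 + H)*(1/(2*H)) = 2*H² + (-12/5 + H)/(2*H))
v(s(1, 1))² = ((⅒)*(-12 + 5*4 + 20*4³)/4)² = ((⅒)*(¼)*(-12 + 20 + 20*64))² = ((⅒)*(¼)*(-12 + 20 + 1280))² = ((⅒)*(¼)*1288)² = (161/5)² = 25921/25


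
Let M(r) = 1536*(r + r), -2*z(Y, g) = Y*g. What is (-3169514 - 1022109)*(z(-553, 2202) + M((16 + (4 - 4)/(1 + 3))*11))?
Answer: -4818375429075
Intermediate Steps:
z(Y, g) = -Y*g/2
M(r) = 3072*r (M(r) = 1536*(2*r) = 3072*r)
(-3169514 - 1022109)*(z(-553, 2202) + M((16 + (4 - 4)/(1 + 3))*11)) = (-3169514 - 1022109)*(-1/2*(-553)*2202 + 3072*((16 + (4 - 4)/(1 + 3))*11)) = -4191623*(608853 + 3072*((16 + 0/4)*11)) = -4191623*(608853 + 3072*((16 + 0*(1/4))*11)) = -4191623*(608853 + 3072*((16 + 0)*11)) = -4191623*(608853 + 3072*(16*11)) = -4191623*(608853 + 3072*176) = -4191623*(608853 + 540672) = -4191623*1149525 = -4818375429075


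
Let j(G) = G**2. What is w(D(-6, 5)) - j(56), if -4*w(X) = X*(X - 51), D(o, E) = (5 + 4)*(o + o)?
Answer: -7429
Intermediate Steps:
D(o, E) = 18*o (D(o, E) = 9*(2*o) = 18*o)
w(X) = -X*(-51 + X)/4 (w(X) = -X*(X - 51)/4 = -X*(-51 + X)/4)
w(D(-6, 5)) - j(56) = (18*(-6))*(51 - 18*(-6))/4 - 1*56**2 = (1/4)*(-108)*(51 - 1*(-108)) - 1*3136 = (1/4)*(-108)*(51 + 108) - 3136 = (1/4)*(-108)*159 - 3136 = -4293 - 3136 = -7429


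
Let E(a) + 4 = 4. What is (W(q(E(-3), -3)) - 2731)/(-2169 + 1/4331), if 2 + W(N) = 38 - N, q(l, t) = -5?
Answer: 5825195/4696969 ≈ 1.2402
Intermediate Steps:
E(a) = 0 (E(a) = -4 + 4 = 0)
W(N) = 36 - N (W(N) = -2 + (38 - N) = 36 - N)
(W(q(E(-3), -3)) - 2731)/(-2169 + 1/4331) = ((36 - 1*(-5)) - 2731)/(-2169 + 1/4331) = ((36 + 5) - 2731)/(-2169 + 1/4331) = (41 - 2731)/(-9393938/4331) = -2690*(-4331/9393938) = 5825195/4696969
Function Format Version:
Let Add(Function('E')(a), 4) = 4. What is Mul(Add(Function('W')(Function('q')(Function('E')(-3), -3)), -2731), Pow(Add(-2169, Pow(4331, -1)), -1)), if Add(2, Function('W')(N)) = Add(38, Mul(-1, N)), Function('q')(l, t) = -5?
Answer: Rational(5825195, 4696969) ≈ 1.2402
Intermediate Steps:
Function('E')(a) = 0 (Function('E')(a) = Add(-4, 4) = 0)
Function('W')(N) = Add(36, Mul(-1, N)) (Function('W')(N) = Add(-2, Add(38, Mul(-1, N))) = Add(36, Mul(-1, N)))
Mul(Add(Function('W')(Function('q')(Function('E')(-3), -3)), -2731), Pow(Add(-2169, Pow(4331, -1)), -1)) = Mul(Add(Add(36, Mul(-1, -5)), -2731), Pow(Add(-2169, Pow(4331, -1)), -1)) = Mul(Add(Add(36, 5), -2731), Pow(Add(-2169, Rational(1, 4331)), -1)) = Mul(Add(41, -2731), Pow(Rational(-9393938, 4331), -1)) = Mul(-2690, Rational(-4331, 9393938)) = Rational(5825195, 4696969)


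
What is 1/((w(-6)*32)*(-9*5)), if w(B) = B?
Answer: 1/8640 ≈ 0.00011574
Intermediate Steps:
1/((w(-6)*32)*(-9*5)) = 1/((-6*32)*(-9*5)) = 1/(-192*(-45)) = 1/8640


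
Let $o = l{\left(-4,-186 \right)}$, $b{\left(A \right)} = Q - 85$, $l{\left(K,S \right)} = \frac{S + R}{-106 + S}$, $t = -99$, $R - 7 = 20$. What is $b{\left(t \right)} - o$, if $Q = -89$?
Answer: $- \frac{50967}{292} \approx -174.54$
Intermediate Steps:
$R = 27$ ($R = 7 + 20 = 27$)
$l{\left(K,S \right)} = \frac{27 + S}{-106 + S}$ ($l{\left(K,S \right)} = \frac{S + 27}{-106 + S} = \frac{27 + S}{-106 + S}$)
$b{\left(A \right)} = -174$ ($b{\left(A \right)} = -89 - 85 = -174$)
$o = \frac{159}{292}$ ($o = \frac{27 - 186}{-106 - 186} = \frac{1}{-292} \left(-159\right) = \left(- \frac{1}{292}\right) \left(-159\right) = \frac{159}{292} \approx 0.54452$)
$b{\left(t \right)} - o = -174 - \frac{159}{292} = - \frac{50967}{292}$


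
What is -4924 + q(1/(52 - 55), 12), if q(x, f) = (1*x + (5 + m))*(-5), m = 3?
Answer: -14887/3 ≈ -4962.3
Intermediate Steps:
q(x, f) = -40 - 5*x (q(x, f) = (1*x + (5 + 3))*(-5) = (x + 8)*(-5) = (8 + x)*(-5) = -40 - 5*x)
-4924 + q(1/(52 - 55), 12) = -4924 + (-40 - 5/(52 - 55)) = -4924 + (-40 - 5/(-3)) = -4924 + (-40 - 5*(-⅓)) = -4924 + (-40 + 5/3) = -4924 - 115/3 = -14887/3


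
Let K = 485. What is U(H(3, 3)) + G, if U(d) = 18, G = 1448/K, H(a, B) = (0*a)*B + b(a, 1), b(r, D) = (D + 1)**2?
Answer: 10178/485 ≈ 20.986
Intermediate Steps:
b(r, D) = (1 + D)**2
H(a, B) = 4 (H(a, B) = (0*a)*B + (1 + 1)**2 = 0*B + 2**2 = 0 + 4 = 4)
G = 1448/485 ≈ 2.9856
U(H(3, 3)) + G = 18 + 1448/485 = 10178/485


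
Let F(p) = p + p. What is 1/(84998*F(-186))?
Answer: -1/31619256 ≈ -3.1626e-8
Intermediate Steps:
F(p) = 2*p
1/(84998*F(-186)) = 1/(84998*((2*(-186)))) = (1/84998)/(-372) = (1/84998)*(-1/372) = -1/31619256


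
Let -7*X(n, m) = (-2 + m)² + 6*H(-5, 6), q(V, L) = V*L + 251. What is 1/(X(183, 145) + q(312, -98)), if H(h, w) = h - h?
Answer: -7/232724 ≈ -3.0079e-5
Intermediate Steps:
H(h, w) = 0
q(V, L) = 251 + L*V (q(V, L) = L*V + 251 = 251 + L*V)
X(n, m) = -(-2 + m)²/7 (X(n, m) = -((-2 + m)² + 6*0)/7 = -((-2 + m)² + 0)/7 = -(-2 + m)²/7)
1/(X(183, 145) + q(312, -98)) = 1/(-(-2 + 145)²/7 + (251 - 98*312)) = 1/(-⅐*143² + (251 - 30576)) = 1/(-⅐*20449 - 30325) = 1/(-20449/7 - 30325) = 1/(-232724/7) = -7/232724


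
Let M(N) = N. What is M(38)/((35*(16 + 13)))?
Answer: 38/1015 ≈ 0.037438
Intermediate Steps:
M(38)/((35*(16 + 13))) = 38/((35*(16 + 13))) = 38/((35*29)) = 38/1015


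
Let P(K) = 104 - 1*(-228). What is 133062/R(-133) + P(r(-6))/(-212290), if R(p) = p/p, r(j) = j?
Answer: 14123865824/106145 ≈ 1.3306e+5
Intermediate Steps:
P(K) = 332 (P(K) = 104 + 228 = 332)
R(p) = 1
133062/R(-133) + P(r(-6))/(-212290) = 133062/1 + 332/(-212290) = 133062*1 + 332*(-1/212290) = 133062 - 166/106145 = 14123865824/106145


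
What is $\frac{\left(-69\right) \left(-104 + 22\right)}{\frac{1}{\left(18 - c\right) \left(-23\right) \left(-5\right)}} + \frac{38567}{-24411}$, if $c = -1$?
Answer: $\frac{301786563463}{24411} \approx 1.2363 \cdot 10^{7}$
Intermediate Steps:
$\frac{\left(-69\right) \left(-104 + 22\right)}{\frac{1}{\left(18 - c\right) \left(-23\right) \left(-5\right)}} + \frac{38567}{-24411} = \frac{\left(-69\right) \left(-104 + 22\right)}{\frac{1}{\left(18 - -1\right) \left(-23\right) \left(-5\right)}} + \frac{38567}{-24411} = \frac{\left(-69\right) \left(-82\right)}{\frac{1}{\left(18 + 1\right) \left(-23\right) \left(-5\right)}} + 38567 \left(- \frac{1}{24411}\right) = \frac{5658}{\frac{1}{19 \left(-23\right) \left(-5\right)}} - \frac{38567}{24411} = \frac{5658}{\frac{1}{\left(-437\right) \left(-5\right)}} - \frac{38567}{24411} = \frac{5658}{\frac{1}{2185}} - \frac{38567}{24411} = 5658 \frac{1}{\frac{1}{2185}} - \frac{38567}{24411} = 5658 \cdot 2185 - \frac{38567}{24411} = 12362730 - \frac{38567}{24411} = \frac{301786563463}{24411}$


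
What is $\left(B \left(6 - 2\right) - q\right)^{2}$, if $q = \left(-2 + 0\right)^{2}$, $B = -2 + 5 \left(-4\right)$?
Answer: $8464$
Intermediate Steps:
$B = -22$ ($B = -2 - 20 = -22$)
$q = 4$ ($q = \left(-2\right)^{2} = 4$)
$\left(B \left(6 - 2\right) - q\right)^{2} = \left(- 22 \left(6 - 2\right) - 4\right)^{2} = \left(\left(-22\right) 4 - 4\right)^{2} = \left(-88 - 4\right)^{2} = \left(-92\right)^{2} = 8464$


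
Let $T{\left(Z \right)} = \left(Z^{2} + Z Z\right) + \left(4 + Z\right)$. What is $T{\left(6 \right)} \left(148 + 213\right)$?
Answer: $29602$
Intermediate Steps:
$T{\left(Z \right)} = 4 + Z + 2 Z^{2}$ ($T{\left(Z \right)} = \left(Z^{2} + Z^{2}\right) + \left(4 + Z\right) = 2 Z^{2} + \left(4 + Z\right) = 4 + Z + 2 Z^{2}$)
$T{\left(6 \right)} \left(148 + 213\right) = \left(4 + 6 + 2 \cdot 6^{2}\right) \left(148 + 213\right) = \left(4 + 6 + 2 \cdot 36\right) 361 = \left(4 + 6 + 72\right) 361 = 82 \cdot 361 = 29602$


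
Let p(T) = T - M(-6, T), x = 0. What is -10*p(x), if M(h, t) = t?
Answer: 0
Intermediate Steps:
p(T) = 0 (p(T) = T - T = 0)
-10*p(x) = -10*0 = 0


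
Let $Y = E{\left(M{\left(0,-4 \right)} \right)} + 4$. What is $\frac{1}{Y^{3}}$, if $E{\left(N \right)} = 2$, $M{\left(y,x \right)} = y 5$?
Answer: $\frac{1}{216} \approx 0.0046296$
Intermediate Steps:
$M{\left(y,x \right)} = 5 y$
$Y = 6$ ($Y = 2 + 4 = 6$)
$\frac{1}{Y^{3}} = \frac{1}{6^{3}} = \frac{1}{216}$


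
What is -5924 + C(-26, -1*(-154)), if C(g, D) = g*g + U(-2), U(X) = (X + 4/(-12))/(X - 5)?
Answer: -15743/3 ≈ -5247.7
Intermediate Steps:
U(X) = (-⅓ + X)/(-5 + X) (U(X) = (X + 4*(-1/12))/(-5 + X) = (X - ⅓)/(-5 + X) = (-⅓ + X)/(-5 + X))
C(g, D) = ⅓ + g² (C(g, D) = g*g + (-⅓ - 2)/(-5 - 2) = g² - 7/3/(-7) = g² - ⅐*(-7/3) = g² + ⅓ = ⅓ + g²)
-5924 + C(-26, -1*(-154)) = -5924 + (⅓ + (-26)²) = -5924 + (⅓ + 676) = -5924 + 2029/3 = -15743/3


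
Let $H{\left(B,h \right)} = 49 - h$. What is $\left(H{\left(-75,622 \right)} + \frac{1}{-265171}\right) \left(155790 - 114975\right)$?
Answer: $- \frac{6201552891960}{265171} \approx -2.3387 \cdot 10^{7}$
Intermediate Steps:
$\left(H{\left(-75,622 \right)} + \frac{1}{-265171}\right) \left(155790 - 114975\right) = \left(\left(49 - 622\right) + \frac{1}{-265171}\right) \left(155790 - 114975\right) = \left(\left(49 - 622\right) - \frac{1}{265171}\right) 40815 = \left(-573 - \frac{1}{265171}\right) 40815 = \left(- \frac{151942984}{265171}\right) 40815 = - \frac{6201552891960}{265171}$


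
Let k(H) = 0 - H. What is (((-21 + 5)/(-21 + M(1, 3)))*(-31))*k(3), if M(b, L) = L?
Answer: 248/3 ≈ 82.667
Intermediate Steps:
k(H) = -H
(((-21 + 5)/(-21 + M(1, 3)))*(-31))*k(3) = (((-21 + 5)/(-21 + 3))*(-31))*(-1*3) = (-16/(-18)*(-31))*(-3) = (-16*(-1/18)*(-31))*(-3) = ((8/9)*(-31))*(-3) = -248/9*(-3) = 248/3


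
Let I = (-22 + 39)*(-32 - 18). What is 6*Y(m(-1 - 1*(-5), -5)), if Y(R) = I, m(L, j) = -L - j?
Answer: -5100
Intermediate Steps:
I = -850 (I = 17*(-50) = -850)
Y(R) = -850
6*Y(m(-1 - 1*(-5), -5)) = 6*(-850) = -5100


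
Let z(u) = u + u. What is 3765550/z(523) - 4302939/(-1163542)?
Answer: 2192938226147/608532466 ≈ 3603.6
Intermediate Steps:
z(u) = 2*u
3765550/z(523) - 4302939/(-1163542) = 3765550/((2*523)) - 4302939/(-1163542) = 3765550/1046 - 4302939*(-1/1163542) = 3765550*(1/1046) + 4302939/1163542 = 1882775/523 + 4302939/1163542 = 2192938226147/608532466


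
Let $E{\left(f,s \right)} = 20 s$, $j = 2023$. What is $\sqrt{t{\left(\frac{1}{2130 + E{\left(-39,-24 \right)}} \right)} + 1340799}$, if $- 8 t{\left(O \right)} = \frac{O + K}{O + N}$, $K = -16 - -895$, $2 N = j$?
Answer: $\frac{\sqrt{3734769687346685902}}{1668976} \approx 1157.9$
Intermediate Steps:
$N = \frac{2023}{2}$ ($N = \frac{1}{2} \cdot 2023 = \frac{2023}{2} \approx 1011.5$)
$K = 879$ ($K = -16 + 895 = 879$)
$t{\left(O \right)} = - \frac{879 + O}{8 \left(\frac{2023}{2} + O\right)}$ ($t{\left(O \right)} = - \frac{\left(O + 879\right) \frac{1}{O + \frac{2023}{2}}}{8} = - \frac{\left(879 + O\right) \frac{1}{\frac{2023}{2} + O}}{8} = - \frac{\frac{1}{\frac{2023}{2} + O} \left(879 + O\right)}{8} = - \frac{879 + O}{8 \left(\frac{2023}{2} + O\right)}$)
$\sqrt{t{\left(\frac{1}{2130 + E{\left(-39,-24 \right)}} \right)} + 1340799} = \sqrt{\frac{-879 - \frac{1}{2130 + 20 \left(-24\right)}}{4 \left(2023 + \frac{2}{2130 + 20 \left(-24\right)}\right)} + 1340799} = \sqrt{\frac{-879 - \frac{1}{2130 - 480}}{4 \left(2023 + \frac{2}{2130 - 480}\right)} + 1340799} = \sqrt{\frac{-879 - \frac{1}{1650}}{4 \left(2023 + \frac{2}{1650}\right)} + 1340799} = \sqrt{\frac{-879 - \frac{1}{1650}}{4 \left(2023 + 2 \cdot \frac{1}{1650}\right)} + 1340799} = \sqrt{\frac{-879 - \frac{1}{1650}}{4 \left(2023 + \frac{1}{825}\right)} + 1340799} = \sqrt{\frac{1}{4} \frac{1}{\frac{1668976}{825}} \left(- \frac{1450351}{1650}\right) + 1340799} = \sqrt{\frac{1}{4} \cdot \frac{825}{1668976} \left(- \frac{1450351}{1650}\right) + 1340799} = \sqrt{- \frac{1450351}{13351808} + 1340799} = \sqrt{\frac{17902089364241}{13351808}} = \frac{\sqrt{3734769687346685902}}{1668976}$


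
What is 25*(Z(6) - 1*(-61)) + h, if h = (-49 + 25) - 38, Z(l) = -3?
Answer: 1388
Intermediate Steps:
h = -62 (h = -24 - 38 = -62)
25*(Z(6) - 1*(-61)) + h = 25*(-3 - 1*(-61)) - 62 = 25*(-3 + 61) - 62 = 25*58 - 62 = 1450 - 62 = 1388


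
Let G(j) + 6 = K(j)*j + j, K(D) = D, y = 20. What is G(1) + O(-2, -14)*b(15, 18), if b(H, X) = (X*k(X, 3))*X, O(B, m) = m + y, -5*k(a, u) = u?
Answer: -5852/5 ≈ -1170.4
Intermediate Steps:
k(a, u) = -u/5
G(j) = -6 + j + j² (G(j) = -6 + (j*j + j) = -6 + (j² + j) = -6 + (j + j²) = -6 + j + j²)
O(B, m) = 20 + m (O(B, m) = m + 20 = 20 + m)
b(H, X) = -3*X²/5 (b(H, X) = (X*(-⅕*3))*X = (X*(-⅗))*X = (-3*X/5)*X = -3*X²/5)
G(1) + O(-2, -14)*b(15, 18) = (-6 + 1 + 1²) + (20 - 14)*(-⅗*18²) = (-6 + 1 + 1) + 6*(-⅗*324) = -4 + 6*(-972/5) = -4 - 5832/5 = -5852/5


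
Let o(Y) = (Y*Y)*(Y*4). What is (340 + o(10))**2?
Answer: 18835600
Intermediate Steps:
o(Y) = 4*Y**3 (o(Y) = Y**2*(4*Y) = 4*Y**3)
(340 + o(10))**2 = (340 + 4*10**3)**2 = (340 + 4*1000)**2 = (340 + 4000)**2 = 4340**2 = 18835600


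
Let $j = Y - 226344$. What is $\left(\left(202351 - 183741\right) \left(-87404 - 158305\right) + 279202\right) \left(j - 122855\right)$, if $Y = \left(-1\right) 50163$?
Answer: $1826028946146256$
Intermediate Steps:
$Y = -50163$
$j = -276507$ ($j = -50163 - 226344 = -276507$)
$\left(\left(202351 - 183741\right) \left(-87404 - 158305\right) + 279202\right) \left(j - 122855\right) = \left(\left(202351 - 183741\right) \left(-87404 - 158305\right) + 279202\right) \left(-276507 - 122855\right) = \left(18610 \left(-245709\right) + 279202\right) \left(-399362\right) = \left(-4572644490 + 279202\right) \left(-399362\right) = \left(-4572365288\right) \left(-399362\right) = 1826028946146256$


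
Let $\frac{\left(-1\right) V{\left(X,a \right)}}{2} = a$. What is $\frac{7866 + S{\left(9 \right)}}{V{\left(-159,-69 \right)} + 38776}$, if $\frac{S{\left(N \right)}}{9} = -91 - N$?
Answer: $\frac{3483}{19457} \approx 0.17901$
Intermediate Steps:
$V{\left(X,a \right)} = - 2 a$
$S{\left(N \right)} = -819 - 9 N$ ($S{\left(N \right)} = 9 \left(-91 - N\right) = -819 - 9 N$)
$\frac{7866 + S{\left(9 \right)}}{V{\left(-159,-69 \right)} + 38776} = \frac{7866 - 900}{\left(-2\right) \left(-69\right) + 38776} = \frac{7866 - 900}{138 + 38776} = \frac{7866 - 900}{38914} = 6966 \cdot \frac{1}{38914} = \frac{3483}{19457}$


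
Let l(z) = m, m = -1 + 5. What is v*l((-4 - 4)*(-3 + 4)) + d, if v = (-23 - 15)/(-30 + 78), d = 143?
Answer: 839/6 ≈ 139.83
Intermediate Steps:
m = 4
v = -19/24 (v = -38/48 = -38*1/48 = -19/24 ≈ -0.79167)
l(z) = 4
v*l((-4 - 4)*(-3 + 4)) + d = -19/24*4 + 143 = -19/6 + 143 = 839/6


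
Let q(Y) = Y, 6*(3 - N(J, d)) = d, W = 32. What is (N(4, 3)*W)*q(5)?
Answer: 400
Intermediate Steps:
N(J, d) = 3 - d/6
(N(4, 3)*W)*q(5) = ((3 - 1/6*3)*32)*5 = ((3 - 1/2)*32)*5 = ((5/2)*32)*5 = 80*5 = 400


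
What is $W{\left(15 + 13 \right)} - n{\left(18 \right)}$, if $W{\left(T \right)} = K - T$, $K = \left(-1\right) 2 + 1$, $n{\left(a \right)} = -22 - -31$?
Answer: $-38$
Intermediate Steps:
$n{\left(a \right)} = 9$ ($n{\left(a \right)} = -22 + 31 = 9$)
$K = -1$ ($K = -2 + 1 = -1$)
$W{\left(T \right)} = -1 - T$
$W{\left(15 + 13 \right)} - n{\left(18 \right)} = \left(-1 - \left(15 + 13\right)\right) - 9 = \left(-1 - 28\right) - 9 = -29 - 9 = -38$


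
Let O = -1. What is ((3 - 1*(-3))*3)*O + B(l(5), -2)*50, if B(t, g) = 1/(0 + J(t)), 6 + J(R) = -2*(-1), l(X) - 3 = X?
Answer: -61/2 ≈ -30.500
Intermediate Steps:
l(X) = 3 + X
J(R) = -4 (J(R) = -6 - 2*(-1) = -6 + 2 = -4)
B(t, g) = -1/4 (B(t, g) = 1/(0 - 4) = 1/(-4) = -1/4)
((3 - 1*(-3))*3)*O + B(l(5), -2)*50 = ((3 - 1*(-3))*3)*(-1) - 1/4*50 = ((3 + 3)*3)*(-1) - 25/2 = (6*3)*(-1) - 25/2 = 18*(-1) - 25/2 = -18 - 25/2 = -61/2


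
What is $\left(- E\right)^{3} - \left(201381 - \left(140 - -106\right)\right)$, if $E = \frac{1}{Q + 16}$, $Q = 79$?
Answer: $- \frac{172448120626}{857375} \approx -2.0114 \cdot 10^{5}$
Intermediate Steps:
$E = \frac{1}{95}$ ($E = \frac{1}{79 + 16} = \frac{1}{95} \approx 0.010526$)
$\left(- E\right)^{3} - \left(201381 - \left(140 - -106\right)\right) = \left(\left(-1\right) \frac{1}{95}\right)^{3} - \left(201381 - \left(140 - -106\right)\right) = \left(- \frac{1}{95}\right)^{3} - \left(201381 - \left(140 + 106\right)\right) = - \frac{1}{857375} - \left(201381 - 246\right) = - \frac{1}{857375} - 201135 = - \frac{172448120626}{857375}$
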